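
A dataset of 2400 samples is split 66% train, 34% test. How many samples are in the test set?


Train samples = 2400 * 66% = 1584
Test samples = 2400 - 1584
= 816

816


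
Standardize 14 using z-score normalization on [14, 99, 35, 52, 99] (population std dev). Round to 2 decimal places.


Mean = (14 + 99 + 35 + 52 + 99) / 5 = 59.8
Variance = sum((x_i - mean)^2) / n = 1169.36
Std = sqrt(1169.36) = 34.1959
Z = (x - mean) / std
= (14 - 59.8) / 34.1959
= -45.8 / 34.1959
= -1.34

-1.34


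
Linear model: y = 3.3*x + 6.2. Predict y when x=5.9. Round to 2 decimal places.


y = 3.3 * 5.9 + (6.2)
= 19.47 + (6.2)
= 25.67

25.67


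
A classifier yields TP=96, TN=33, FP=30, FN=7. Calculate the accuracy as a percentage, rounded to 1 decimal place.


Accuracy = (TP + TN) / (TP + TN + FP + FN) * 100
= (96 + 33) / (96 + 33 + 30 + 7)
= 129 / 166
= 0.7771
= 77.7%

77.7


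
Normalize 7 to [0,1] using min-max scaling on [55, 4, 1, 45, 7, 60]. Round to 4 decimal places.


Min = 1, Max = 60
Range = 60 - 1 = 59
Scaled = (x - min) / (max - min)
= (7 - 1) / 59
= 6 / 59
= 0.1017

0.1017


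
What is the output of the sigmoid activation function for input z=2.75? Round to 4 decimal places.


sigmoid(z) = 1 / (1 + exp(-z))
exp(-(2.75)) = exp(-2.75) = 0.0639
1 + 0.0639 = 1.0639
1 / 1.0639 = 0.9399

0.9399


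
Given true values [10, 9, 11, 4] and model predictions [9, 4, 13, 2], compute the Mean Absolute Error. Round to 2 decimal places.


Absolute errors: [1, 5, 2, 2]
Sum of absolute errors = 10
MAE = 10 / 4 = 2.50

2.50


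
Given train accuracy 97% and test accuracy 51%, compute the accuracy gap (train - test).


Gap = train_accuracy - test_accuracy
= 97 - 51
= 46%
This large gap strongly indicates overfitting.

46


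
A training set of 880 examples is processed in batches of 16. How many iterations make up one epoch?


Iterations per epoch = dataset_size / batch_size
= 880 / 16
= 55

55


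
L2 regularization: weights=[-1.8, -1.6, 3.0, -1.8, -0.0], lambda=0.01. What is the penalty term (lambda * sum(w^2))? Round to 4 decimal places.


Squaring each weight:
(-1.8)^2 = 3.24
(-1.6)^2 = 2.56
3.0^2 = 9.0
(-1.8)^2 = 3.24
(-0.0)^2 = 0.0
Sum of squares = 18.04
Penalty = 0.01 * 18.04 = 0.1804

0.1804


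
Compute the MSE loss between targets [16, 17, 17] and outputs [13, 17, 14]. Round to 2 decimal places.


Differences: [3, 0, 3]
Squared errors: [9, 0, 9]
Sum of squared errors = 18
MSE = 18 / 3 = 6.00

6.00


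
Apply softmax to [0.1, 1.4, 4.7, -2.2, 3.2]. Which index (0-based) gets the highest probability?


Softmax is a monotonic transformation, so it preserves the argmax.
We need to find the index of the maximum logit.
Index 0: 0.1
Index 1: 1.4
Index 2: 4.7
Index 3: -2.2
Index 4: 3.2
Maximum logit = 4.7 at index 2

2


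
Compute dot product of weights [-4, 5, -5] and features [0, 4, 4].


Element-wise products:
-4 * 0 = 0
5 * 4 = 20
-5 * 4 = -20
Sum = 0 + 20 + -20
= 0

0


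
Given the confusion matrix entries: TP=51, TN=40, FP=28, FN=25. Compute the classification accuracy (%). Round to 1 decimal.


Accuracy = (TP + TN) / (TP + TN + FP + FN) * 100
= (51 + 40) / (51 + 40 + 28 + 25)
= 91 / 144
= 0.6319
= 63.2%

63.2


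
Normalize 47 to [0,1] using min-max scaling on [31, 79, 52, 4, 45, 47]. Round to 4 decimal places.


Min = 4, Max = 79
Range = 79 - 4 = 75
Scaled = (x - min) / (max - min)
= (47 - 4) / 75
= 43 / 75
= 0.5733

0.5733


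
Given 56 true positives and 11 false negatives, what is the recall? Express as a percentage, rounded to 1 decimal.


Recall = TP / (TP + FN) * 100
= 56 / (56 + 11)
= 56 / 67
= 0.8358
= 83.6%

83.6


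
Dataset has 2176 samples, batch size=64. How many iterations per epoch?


Iterations per epoch = dataset_size / batch_size
= 2176 / 64
= 34

34


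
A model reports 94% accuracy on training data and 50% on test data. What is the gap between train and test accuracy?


Gap = train_accuracy - test_accuracy
= 94 - 50
= 44%
This large gap strongly indicates overfitting.

44


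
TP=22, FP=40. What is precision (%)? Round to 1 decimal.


Precision = TP / (TP + FP) * 100
= 22 / (22 + 40)
= 22 / 62
= 0.3548
= 35.5%

35.5


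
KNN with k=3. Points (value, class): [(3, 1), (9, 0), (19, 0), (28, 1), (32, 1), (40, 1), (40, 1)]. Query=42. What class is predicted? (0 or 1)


Distances from query 42:
Point 40 (class 1): distance = 2
Point 40 (class 1): distance = 2
Point 32 (class 1): distance = 10
K=3 nearest neighbors: classes = [1, 1, 1]
Votes for class 1: 3 / 3
Majority vote => class 1

1


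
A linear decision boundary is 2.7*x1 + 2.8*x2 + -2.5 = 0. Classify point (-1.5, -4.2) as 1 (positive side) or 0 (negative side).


Compute 2.7 * -1.5 + 2.8 * -4.2 + -2.5
= -4.05 + -11.76 + -2.5
= -18.31
Since -18.31 < 0, the point is on the negative side.

0


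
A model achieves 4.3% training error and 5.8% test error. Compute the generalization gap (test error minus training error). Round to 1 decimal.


Generalization gap = test_error - train_error
= 5.8 - 4.3
= 1.5%
A small gap suggests good generalization.

1.5


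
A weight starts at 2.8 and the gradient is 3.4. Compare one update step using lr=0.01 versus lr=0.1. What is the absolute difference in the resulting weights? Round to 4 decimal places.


With lr=0.01: w_new = 2.8 - 0.01 * 3.4 = 2.766
With lr=0.1: w_new = 2.8 - 0.1 * 3.4 = 2.46
Absolute difference = |2.766 - 2.46|
= 0.3060

0.3060


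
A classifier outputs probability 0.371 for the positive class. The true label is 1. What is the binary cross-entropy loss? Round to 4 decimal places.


For y=1: Loss = -log(p)
= -log(0.371)
= -(-0.9916)
= 0.9916

0.9916


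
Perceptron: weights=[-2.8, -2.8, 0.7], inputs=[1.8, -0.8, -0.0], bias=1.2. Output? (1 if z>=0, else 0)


z = w . x + b
= -2.8*1.8 + -2.8*-0.8 + 0.7*-0.0 + 1.2
= -5.04 + 2.24 + -0.0 + 1.2
= -2.8 + 1.2
= -1.6
Since z = -1.6 < 0, output = 0

0


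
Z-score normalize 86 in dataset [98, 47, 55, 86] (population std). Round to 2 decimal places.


Mean = (98 + 47 + 55 + 86) / 4 = 71.5
Variance = sum((x_i - mean)^2) / n = 446.25
Std = sqrt(446.25) = 21.1246
Z = (x - mean) / std
= (86 - 71.5) / 21.1246
= 14.5 / 21.1246
= 0.69

0.69


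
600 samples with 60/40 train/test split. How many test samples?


Train samples = 600 * 60% = 360
Test samples = 600 - 360
= 240

240


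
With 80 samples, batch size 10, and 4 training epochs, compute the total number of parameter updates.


Iterations per epoch = 80 / 10 = 8
Total updates = iterations_per_epoch * epochs
= 8 * 4
= 32

32


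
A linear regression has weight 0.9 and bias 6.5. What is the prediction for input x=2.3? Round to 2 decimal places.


y = 0.9 * 2.3 + (6.5)
= 2.07 + (6.5)
= 8.57

8.57


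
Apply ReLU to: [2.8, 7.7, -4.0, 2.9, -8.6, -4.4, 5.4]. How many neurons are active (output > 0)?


ReLU(x) = max(0, x) for each element:
ReLU(2.8) = 2.8
ReLU(7.7) = 7.7
ReLU(-4.0) = 0
ReLU(2.9) = 2.9
ReLU(-8.6) = 0
ReLU(-4.4) = 0
ReLU(5.4) = 5.4
Active neurons (>0): 4

4


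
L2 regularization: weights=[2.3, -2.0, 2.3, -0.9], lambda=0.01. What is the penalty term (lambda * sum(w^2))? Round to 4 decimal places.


Squaring each weight:
2.3^2 = 5.29
(-2.0)^2 = 4.0
2.3^2 = 5.29
(-0.9)^2 = 0.81
Sum of squares = 15.39
Penalty = 0.01 * 15.39 = 0.1539

0.1539


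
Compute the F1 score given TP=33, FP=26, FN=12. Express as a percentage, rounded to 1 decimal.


Precision = TP / (TP + FP) = 33 / 59 = 0.5593
Recall = TP / (TP + FN) = 33 / 45 = 0.7333
F1 = 2 * P * R / (P + R)
= 2 * 0.5593 * 0.7333 / (0.5593 + 0.7333)
= 0.8203 / 1.2927
= 0.6346
As percentage: 63.5%

63.5


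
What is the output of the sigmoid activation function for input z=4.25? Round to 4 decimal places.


sigmoid(z) = 1 / (1 + exp(-z))
exp(-(4.25)) = exp(-4.25) = 0.0143
1 + 0.0143 = 1.0143
1 / 1.0143 = 0.9859

0.9859


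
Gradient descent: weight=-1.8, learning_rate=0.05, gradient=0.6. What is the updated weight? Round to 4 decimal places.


w_new = w_old - lr * gradient
= -1.8 - 0.05 * 0.6
= -1.8 - (0.03)
= -1.8300

-1.8300


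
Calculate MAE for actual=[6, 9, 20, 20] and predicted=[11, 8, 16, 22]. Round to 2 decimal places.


Absolute errors: [5, 1, 4, 2]
Sum of absolute errors = 12
MAE = 12 / 4 = 3.00

3.00


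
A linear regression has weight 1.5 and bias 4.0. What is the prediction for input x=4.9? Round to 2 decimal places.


y = 1.5 * 4.9 + (4.0)
= 7.35 + (4.0)
= 11.35

11.35


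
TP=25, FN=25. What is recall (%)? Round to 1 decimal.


Recall = TP / (TP + FN) * 100
= 25 / (25 + 25)
= 25 / 50
= 0.5
= 50.0%

50.0


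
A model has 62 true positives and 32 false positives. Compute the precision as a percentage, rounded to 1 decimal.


Precision = TP / (TP + FP) * 100
= 62 / (62 + 32)
= 62 / 94
= 0.6596
= 66.0%

66.0


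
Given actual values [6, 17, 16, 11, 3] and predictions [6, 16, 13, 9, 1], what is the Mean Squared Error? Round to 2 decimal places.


Differences: [0, 1, 3, 2, 2]
Squared errors: [0, 1, 9, 4, 4]
Sum of squared errors = 18
MSE = 18 / 5 = 3.60

3.60


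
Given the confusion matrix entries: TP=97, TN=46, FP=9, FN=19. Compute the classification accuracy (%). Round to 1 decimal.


Accuracy = (TP + TN) / (TP + TN + FP + FN) * 100
= (97 + 46) / (97 + 46 + 9 + 19)
= 143 / 171
= 0.8363
= 83.6%

83.6


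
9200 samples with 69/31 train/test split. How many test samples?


Train samples = 9200 * 69% = 6348
Test samples = 9200 - 6348
= 2852

2852


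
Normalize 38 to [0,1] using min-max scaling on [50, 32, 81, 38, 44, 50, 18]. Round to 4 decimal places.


Min = 18, Max = 81
Range = 81 - 18 = 63
Scaled = (x - min) / (max - min)
= (38 - 18) / 63
= 20 / 63
= 0.3175

0.3175


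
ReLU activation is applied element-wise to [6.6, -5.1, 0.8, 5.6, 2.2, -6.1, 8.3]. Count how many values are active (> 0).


ReLU(x) = max(0, x) for each element:
ReLU(6.6) = 6.6
ReLU(-5.1) = 0
ReLU(0.8) = 0.8
ReLU(5.6) = 5.6
ReLU(2.2) = 2.2
ReLU(-6.1) = 0
ReLU(8.3) = 8.3
Active neurons (>0): 5

5


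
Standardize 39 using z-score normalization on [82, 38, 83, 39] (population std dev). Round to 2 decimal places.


Mean = (82 + 38 + 83 + 39) / 4 = 60.5
Variance = sum((x_i - mean)^2) / n = 484.25
Std = sqrt(484.25) = 22.0057
Z = (x - mean) / std
= (39 - 60.5) / 22.0057
= -21.5 / 22.0057
= -0.98

-0.98


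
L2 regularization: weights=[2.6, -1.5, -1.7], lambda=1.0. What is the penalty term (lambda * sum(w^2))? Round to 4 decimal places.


Squaring each weight:
2.6^2 = 6.76
(-1.5)^2 = 2.25
(-1.7)^2 = 2.89
Sum of squares = 11.9
Penalty = 1.0 * 11.9 = 11.9000

11.9000


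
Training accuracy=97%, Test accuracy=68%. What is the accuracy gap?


Gap = train_accuracy - test_accuracy
= 97 - 68
= 29%
This large gap strongly indicates overfitting.

29


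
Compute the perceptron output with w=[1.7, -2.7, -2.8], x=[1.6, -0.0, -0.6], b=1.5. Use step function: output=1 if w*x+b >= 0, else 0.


z = w . x + b
= 1.7*1.6 + -2.7*-0.0 + -2.8*-0.6 + 1.5
= 2.72 + 0.0 + 1.68 + 1.5
= 4.4 + 1.5
= 5.9
Since z = 5.9 >= 0, output = 1

1


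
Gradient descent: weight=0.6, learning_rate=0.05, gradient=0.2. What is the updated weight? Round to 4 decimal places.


w_new = w_old - lr * gradient
= 0.6 - 0.05 * 0.2
= 0.6 - (0.01)
= 0.5900

0.5900


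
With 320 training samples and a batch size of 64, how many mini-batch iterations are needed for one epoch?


Iterations per epoch = dataset_size / batch_size
= 320 / 64
= 5

5


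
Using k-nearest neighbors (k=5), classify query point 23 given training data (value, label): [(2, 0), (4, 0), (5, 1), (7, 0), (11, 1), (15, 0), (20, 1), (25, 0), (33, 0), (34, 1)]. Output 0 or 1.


Distances from query 23:
Point 25 (class 0): distance = 2
Point 20 (class 1): distance = 3
Point 15 (class 0): distance = 8
Point 33 (class 0): distance = 10
Point 34 (class 1): distance = 11
K=5 nearest neighbors: classes = [0, 1, 0, 0, 1]
Votes for class 1: 2 / 5
Majority vote => class 0

0


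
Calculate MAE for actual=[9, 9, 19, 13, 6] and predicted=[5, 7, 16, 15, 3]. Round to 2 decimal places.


Absolute errors: [4, 2, 3, 2, 3]
Sum of absolute errors = 14
MAE = 14 / 5 = 2.80

2.80


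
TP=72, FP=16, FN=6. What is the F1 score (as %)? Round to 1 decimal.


Precision = TP / (TP + FP) = 72 / 88 = 0.8182
Recall = TP / (TP + FN) = 72 / 78 = 0.9231
F1 = 2 * P * R / (P + R)
= 2 * 0.8182 * 0.9231 / (0.8182 + 0.9231)
= 1.5105 / 1.7413
= 0.8675
As percentage: 86.7%

86.7


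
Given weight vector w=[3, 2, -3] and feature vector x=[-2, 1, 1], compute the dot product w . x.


Element-wise products:
3 * -2 = -6
2 * 1 = 2
-3 * 1 = -3
Sum = -6 + 2 + -3
= -7

-7


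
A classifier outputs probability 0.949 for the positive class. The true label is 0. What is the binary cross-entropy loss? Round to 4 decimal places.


For y=0: Loss = -log(1-p)
= -log(1 - 0.949)
= -log(0.051)
= -(-2.9759)
= 2.9759

2.9759


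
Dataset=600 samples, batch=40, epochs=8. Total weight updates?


Iterations per epoch = 600 / 40 = 15
Total updates = iterations_per_epoch * epochs
= 15 * 8
= 120

120


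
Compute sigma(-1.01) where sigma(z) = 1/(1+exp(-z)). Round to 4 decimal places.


sigmoid(z) = 1 / (1 + exp(-z))
exp(-(-1.01)) = exp(1.01) = 2.7456
1 + 2.7456 = 3.7456
1 / 3.7456 = 0.2670

0.2670


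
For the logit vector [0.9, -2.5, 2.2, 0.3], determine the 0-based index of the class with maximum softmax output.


Softmax is a monotonic transformation, so it preserves the argmax.
We need to find the index of the maximum logit.
Index 0: 0.9
Index 1: -2.5
Index 2: 2.2
Index 3: 0.3
Maximum logit = 2.2 at index 2

2


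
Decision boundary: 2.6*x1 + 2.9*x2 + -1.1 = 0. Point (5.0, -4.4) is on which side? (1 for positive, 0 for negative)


Compute 2.6 * 5.0 + 2.9 * -4.4 + -1.1
= 13.0 + -12.76 + -1.1
= -0.86
Since -0.86 < 0, the point is on the negative side.

0


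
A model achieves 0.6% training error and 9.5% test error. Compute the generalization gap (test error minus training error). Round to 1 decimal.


Generalization gap = test_error - train_error
= 9.5 - 0.6
= 8.9%
A moderate gap.

8.9


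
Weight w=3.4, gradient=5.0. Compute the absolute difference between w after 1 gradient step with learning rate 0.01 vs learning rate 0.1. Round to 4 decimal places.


With lr=0.01: w_new = 3.4 - 0.01 * 5.0 = 3.35
With lr=0.1: w_new = 3.4 - 0.1 * 5.0 = 2.9
Absolute difference = |3.35 - 2.9|
= 0.4500

0.4500


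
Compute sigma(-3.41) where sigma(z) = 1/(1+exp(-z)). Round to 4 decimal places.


sigmoid(z) = 1 / (1 + exp(-z))
exp(-(-3.41)) = exp(3.41) = 30.2652
1 + 30.2652 = 31.2652
1 / 31.2652 = 0.0320

0.0320


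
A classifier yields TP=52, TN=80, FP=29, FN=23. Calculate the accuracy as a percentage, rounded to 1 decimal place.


Accuracy = (TP + TN) / (TP + TN + FP + FN) * 100
= (52 + 80) / (52 + 80 + 29 + 23)
= 132 / 184
= 0.7174
= 71.7%

71.7


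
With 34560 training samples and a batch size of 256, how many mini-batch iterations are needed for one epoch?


Iterations per epoch = dataset_size / batch_size
= 34560 / 256
= 135

135


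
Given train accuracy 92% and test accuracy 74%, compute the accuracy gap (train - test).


Gap = train_accuracy - test_accuracy
= 92 - 74
= 18%
This gap suggests the model is overfitting.

18


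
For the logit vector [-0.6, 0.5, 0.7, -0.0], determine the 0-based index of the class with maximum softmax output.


Softmax is a monotonic transformation, so it preserves the argmax.
We need to find the index of the maximum logit.
Index 0: -0.6
Index 1: 0.5
Index 2: 0.7
Index 3: -0.0
Maximum logit = 0.7 at index 2

2


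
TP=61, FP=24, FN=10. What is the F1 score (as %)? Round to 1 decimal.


Precision = TP / (TP + FP) = 61 / 85 = 0.7176
Recall = TP / (TP + FN) = 61 / 71 = 0.8592
F1 = 2 * P * R / (P + R)
= 2 * 0.7176 * 0.8592 / (0.7176 + 0.8592)
= 1.2331 / 1.5768
= 0.7821
As percentage: 78.2%

78.2


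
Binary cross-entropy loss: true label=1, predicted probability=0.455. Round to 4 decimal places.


For y=1: Loss = -log(p)
= -log(0.455)
= -(-0.7875)
= 0.7875

0.7875


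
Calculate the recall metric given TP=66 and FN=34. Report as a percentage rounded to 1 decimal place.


Recall = TP / (TP + FN) * 100
= 66 / (66 + 34)
= 66 / 100
= 0.66
= 66.0%

66.0


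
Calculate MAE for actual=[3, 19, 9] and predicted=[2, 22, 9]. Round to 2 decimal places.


Absolute errors: [1, 3, 0]
Sum of absolute errors = 4
MAE = 4 / 3 = 1.33

1.33


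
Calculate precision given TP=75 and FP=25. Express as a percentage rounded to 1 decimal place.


Precision = TP / (TP + FP) * 100
= 75 / (75 + 25)
= 75 / 100
= 0.75
= 75.0%

75.0


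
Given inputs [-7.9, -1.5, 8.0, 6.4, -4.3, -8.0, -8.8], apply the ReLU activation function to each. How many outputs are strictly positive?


ReLU(x) = max(0, x) for each element:
ReLU(-7.9) = 0
ReLU(-1.5) = 0
ReLU(8.0) = 8.0
ReLU(6.4) = 6.4
ReLU(-4.3) = 0
ReLU(-8.0) = 0
ReLU(-8.8) = 0
Active neurons (>0): 2

2


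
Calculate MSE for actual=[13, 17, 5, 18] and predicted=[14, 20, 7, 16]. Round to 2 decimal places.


Differences: [-1, -3, -2, 2]
Squared errors: [1, 9, 4, 4]
Sum of squared errors = 18
MSE = 18 / 4 = 4.50

4.50


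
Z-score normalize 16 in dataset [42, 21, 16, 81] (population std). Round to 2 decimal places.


Mean = (42 + 21 + 16 + 81) / 4 = 40.0
Variance = sum((x_i - mean)^2) / n = 655.5
Std = sqrt(655.5) = 25.6027
Z = (x - mean) / std
= (16 - 40.0) / 25.6027
= -24.0 / 25.6027
= -0.94

-0.94


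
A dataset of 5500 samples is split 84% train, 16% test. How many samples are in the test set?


Train samples = 5500 * 84% = 4620
Test samples = 5500 - 4620
= 880

880


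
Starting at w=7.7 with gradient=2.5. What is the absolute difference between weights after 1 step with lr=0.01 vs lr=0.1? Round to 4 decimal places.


With lr=0.01: w_new = 7.7 - 0.01 * 2.5 = 7.675
With lr=0.1: w_new = 7.7 - 0.1 * 2.5 = 7.45
Absolute difference = |7.675 - 7.45|
= 0.2250

0.2250


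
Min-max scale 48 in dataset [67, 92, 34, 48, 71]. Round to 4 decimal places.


Min = 34, Max = 92
Range = 92 - 34 = 58
Scaled = (x - min) / (max - min)
= (48 - 34) / 58
= 14 / 58
= 0.2414

0.2414


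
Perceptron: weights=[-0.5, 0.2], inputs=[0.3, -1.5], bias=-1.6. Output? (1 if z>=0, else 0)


z = w . x + b
= -0.5*0.3 + 0.2*-1.5 + -1.6
= -0.15 + -0.3 + -1.6
= -0.45 + -1.6
= -2.05
Since z = -2.05 < 0, output = 0

0


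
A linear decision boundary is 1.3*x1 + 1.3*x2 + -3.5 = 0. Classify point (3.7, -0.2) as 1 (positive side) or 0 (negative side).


Compute 1.3 * 3.7 + 1.3 * -0.2 + -3.5
= 4.81 + -0.26 + -3.5
= 1.05
Since 1.05 >= 0, the point is on the positive side.

1


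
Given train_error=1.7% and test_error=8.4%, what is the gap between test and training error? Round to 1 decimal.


Generalization gap = test_error - train_error
= 8.4 - 1.7
= 6.7%
A moderate gap.

6.7


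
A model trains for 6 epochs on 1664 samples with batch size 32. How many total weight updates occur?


Iterations per epoch = 1664 / 32 = 52
Total updates = iterations_per_epoch * epochs
= 52 * 6
= 312

312


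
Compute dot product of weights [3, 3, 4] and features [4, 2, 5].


Element-wise products:
3 * 4 = 12
3 * 2 = 6
4 * 5 = 20
Sum = 12 + 6 + 20
= 38

38


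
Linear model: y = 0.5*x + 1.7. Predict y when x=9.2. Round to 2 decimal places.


y = 0.5 * 9.2 + (1.7)
= 4.6 + (1.7)
= 6.30

6.30


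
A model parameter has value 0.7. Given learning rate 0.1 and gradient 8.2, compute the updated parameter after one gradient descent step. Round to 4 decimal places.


w_new = w_old - lr * gradient
= 0.7 - 0.1 * 8.2
= 0.7 - (0.82)
= -0.1200

-0.1200


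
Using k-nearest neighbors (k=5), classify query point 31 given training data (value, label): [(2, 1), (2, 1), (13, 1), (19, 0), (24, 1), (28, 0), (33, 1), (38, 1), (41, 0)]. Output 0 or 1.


Distances from query 31:
Point 33 (class 1): distance = 2
Point 28 (class 0): distance = 3
Point 24 (class 1): distance = 7
Point 38 (class 1): distance = 7
Point 41 (class 0): distance = 10
K=5 nearest neighbors: classes = [1, 0, 1, 1, 0]
Votes for class 1: 3 / 5
Majority vote => class 1

1


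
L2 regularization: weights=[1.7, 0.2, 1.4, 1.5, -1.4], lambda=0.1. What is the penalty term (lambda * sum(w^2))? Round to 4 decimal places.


Squaring each weight:
1.7^2 = 2.89
0.2^2 = 0.04
1.4^2 = 1.96
1.5^2 = 2.25
(-1.4)^2 = 1.96
Sum of squares = 9.1
Penalty = 0.1 * 9.1 = 0.9100

0.9100


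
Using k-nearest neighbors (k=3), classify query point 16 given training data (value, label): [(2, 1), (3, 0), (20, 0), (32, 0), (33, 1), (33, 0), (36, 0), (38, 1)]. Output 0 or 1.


Distances from query 16:
Point 20 (class 0): distance = 4
Point 3 (class 0): distance = 13
Point 2 (class 1): distance = 14
K=3 nearest neighbors: classes = [0, 0, 1]
Votes for class 1: 1 / 3
Majority vote => class 0

0


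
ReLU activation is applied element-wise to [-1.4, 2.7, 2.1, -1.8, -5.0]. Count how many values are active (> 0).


ReLU(x) = max(0, x) for each element:
ReLU(-1.4) = 0
ReLU(2.7) = 2.7
ReLU(2.1) = 2.1
ReLU(-1.8) = 0
ReLU(-5.0) = 0
Active neurons (>0): 2

2


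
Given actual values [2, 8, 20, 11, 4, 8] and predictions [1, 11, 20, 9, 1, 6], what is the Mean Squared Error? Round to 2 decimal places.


Differences: [1, -3, 0, 2, 3, 2]
Squared errors: [1, 9, 0, 4, 9, 4]
Sum of squared errors = 27
MSE = 27 / 6 = 4.50

4.50


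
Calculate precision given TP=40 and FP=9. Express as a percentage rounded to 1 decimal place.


Precision = TP / (TP + FP) * 100
= 40 / (40 + 9)
= 40 / 49
= 0.8163
= 81.6%

81.6


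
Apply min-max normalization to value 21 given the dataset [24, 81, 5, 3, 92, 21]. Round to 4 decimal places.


Min = 3, Max = 92
Range = 92 - 3 = 89
Scaled = (x - min) / (max - min)
= (21 - 3) / 89
= 18 / 89
= 0.2022

0.2022


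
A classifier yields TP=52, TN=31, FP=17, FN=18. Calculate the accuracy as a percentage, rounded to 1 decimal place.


Accuracy = (TP + TN) / (TP + TN + FP + FN) * 100
= (52 + 31) / (52 + 31 + 17 + 18)
= 83 / 118
= 0.7034
= 70.3%

70.3


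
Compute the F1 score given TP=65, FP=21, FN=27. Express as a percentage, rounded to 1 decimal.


Precision = TP / (TP + FP) = 65 / 86 = 0.7558
Recall = TP / (TP + FN) = 65 / 92 = 0.7065
F1 = 2 * P * R / (P + R)
= 2 * 0.7558 * 0.7065 / (0.7558 + 0.7065)
= 1.068 / 1.4623
= 0.7303
As percentage: 73.0%

73.0


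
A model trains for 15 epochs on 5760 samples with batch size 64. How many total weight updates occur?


Iterations per epoch = 5760 / 64 = 90
Total updates = iterations_per_epoch * epochs
= 90 * 15
= 1350

1350


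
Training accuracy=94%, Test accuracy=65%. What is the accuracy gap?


Gap = train_accuracy - test_accuracy
= 94 - 65
= 29%
This large gap strongly indicates overfitting.

29


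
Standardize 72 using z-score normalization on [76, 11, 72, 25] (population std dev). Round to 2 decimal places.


Mean = (76 + 11 + 72 + 25) / 4 = 46.0
Variance = sum((x_i - mean)^2) / n = 810.5
Std = sqrt(810.5) = 28.4693
Z = (x - mean) / std
= (72 - 46.0) / 28.4693
= 26.0 / 28.4693
= 0.91

0.91


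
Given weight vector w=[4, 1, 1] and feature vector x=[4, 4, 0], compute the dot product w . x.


Element-wise products:
4 * 4 = 16
1 * 4 = 4
1 * 0 = 0
Sum = 16 + 4 + 0
= 20

20


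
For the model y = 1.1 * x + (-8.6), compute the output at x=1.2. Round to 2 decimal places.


y = 1.1 * 1.2 + (-8.6)
= 1.32 + (-8.6)
= -7.28

-7.28


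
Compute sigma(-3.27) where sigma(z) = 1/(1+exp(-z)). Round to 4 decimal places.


sigmoid(z) = 1 / (1 + exp(-z))
exp(-(-3.27)) = exp(3.27) = 26.3113
1 + 26.3113 = 27.3113
1 / 27.3113 = 0.0366

0.0366


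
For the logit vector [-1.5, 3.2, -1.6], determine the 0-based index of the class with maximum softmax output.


Softmax is a monotonic transformation, so it preserves the argmax.
We need to find the index of the maximum logit.
Index 0: -1.5
Index 1: 3.2
Index 2: -1.6
Maximum logit = 3.2 at index 1

1


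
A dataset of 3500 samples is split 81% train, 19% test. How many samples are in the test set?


Train samples = 3500 * 81% = 2835
Test samples = 3500 - 2835
= 665

665


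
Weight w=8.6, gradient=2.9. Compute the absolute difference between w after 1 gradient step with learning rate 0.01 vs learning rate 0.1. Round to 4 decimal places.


With lr=0.01: w_new = 8.6 - 0.01 * 2.9 = 8.571
With lr=0.1: w_new = 8.6 - 0.1 * 2.9 = 8.31
Absolute difference = |8.571 - 8.31|
= 0.2610

0.2610


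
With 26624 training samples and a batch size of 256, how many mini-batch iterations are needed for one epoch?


Iterations per epoch = dataset_size / batch_size
= 26624 / 256
= 104

104


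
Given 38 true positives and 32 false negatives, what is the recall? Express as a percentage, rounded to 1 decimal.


Recall = TP / (TP + FN) * 100
= 38 / (38 + 32)
= 38 / 70
= 0.5429
= 54.3%

54.3


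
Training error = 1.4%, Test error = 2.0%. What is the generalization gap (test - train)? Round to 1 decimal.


Generalization gap = test_error - train_error
= 2.0 - 1.4
= 0.6%
A small gap suggests good generalization.

0.6


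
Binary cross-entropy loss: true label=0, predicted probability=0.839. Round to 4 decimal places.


For y=0: Loss = -log(1-p)
= -log(1 - 0.839)
= -log(0.161)
= -(-1.8264)
= 1.8264

1.8264


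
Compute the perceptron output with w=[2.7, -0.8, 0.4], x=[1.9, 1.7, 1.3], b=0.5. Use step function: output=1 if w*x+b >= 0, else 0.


z = w . x + b
= 2.7*1.9 + -0.8*1.7 + 0.4*1.3 + 0.5
= 5.13 + -1.36 + 0.52 + 0.5
= 4.29 + 0.5
= 4.79
Since z = 4.79 >= 0, output = 1

1


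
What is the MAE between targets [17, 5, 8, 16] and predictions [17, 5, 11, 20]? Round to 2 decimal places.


Absolute errors: [0, 0, 3, 4]
Sum of absolute errors = 7
MAE = 7 / 4 = 1.75

1.75


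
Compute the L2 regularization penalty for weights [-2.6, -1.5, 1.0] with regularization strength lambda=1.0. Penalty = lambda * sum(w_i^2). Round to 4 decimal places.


Squaring each weight:
(-2.6)^2 = 6.76
(-1.5)^2 = 2.25
1.0^2 = 1.0
Sum of squares = 10.01
Penalty = 1.0 * 10.01 = 10.0100

10.0100


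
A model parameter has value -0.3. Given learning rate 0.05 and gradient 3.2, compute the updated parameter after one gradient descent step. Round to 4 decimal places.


w_new = w_old - lr * gradient
= -0.3 - 0.05 * 3.2
= -0.3 - (0.16)
= -0.4600

-0.4600


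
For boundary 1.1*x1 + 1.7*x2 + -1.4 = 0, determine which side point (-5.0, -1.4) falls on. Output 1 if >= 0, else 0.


Compute 1.1 * -5.0 + 1.7 * -1.4 + -1.4
= -5.5 + -2.38 + -1.4
= -9.28
Since -9.28 < 0, the point is on the negative side.

0


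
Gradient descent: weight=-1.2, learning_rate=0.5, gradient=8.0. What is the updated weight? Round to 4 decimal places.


w_new = w_old - lr * gradient
= -1.2 - 0.5 * 8.0
= -1.2 - (4.0)
= -5.2000

-5.2000


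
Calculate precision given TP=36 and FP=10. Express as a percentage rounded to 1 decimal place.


Precision = TP / (TP + FP) * 100
= 36 / (36 + 10)
= 36 / 46
= 0.7826
= 78.3%

78.3


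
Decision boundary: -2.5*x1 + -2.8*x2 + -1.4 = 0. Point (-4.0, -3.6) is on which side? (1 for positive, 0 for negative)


Compute -2.5 * -4.0 + -2.8 * -3.6 + -1.4
= 10.0 + 10.08 + -1.4
= 18.68
Since 18.68 >= 0, the point is on the positive side.

1


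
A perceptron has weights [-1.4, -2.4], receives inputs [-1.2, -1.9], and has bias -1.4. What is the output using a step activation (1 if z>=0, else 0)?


z = w . x + b
= -1.4*-1.2 + -2.4*-1.9 + -1.4
= 1.68 + 4.56 + -1.4
= 6.24 + -1.4
= 4.84
Since z = 4.84 >= 0, output = 1

1


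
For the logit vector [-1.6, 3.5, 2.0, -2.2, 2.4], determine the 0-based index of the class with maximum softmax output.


Softmax is a monotonic transformation, so it preserves the argmax.
We need to find the index of the maximum logit.
Index 0: -1.6
Index 1: 3.5
Index 2: 2.0
Index 3: -2.2
Index 4: 2.4
Maximum logit = 3.5 at index 1

1


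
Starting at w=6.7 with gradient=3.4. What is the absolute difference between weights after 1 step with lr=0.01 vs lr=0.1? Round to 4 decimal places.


With lr=0.01: w_new = 6.7 - 0.01 * 3.4 = 6.666
With lr=0.1: w_new = 6.7 - 0.1 * 3.4 = 6.36
Absolute difference = |6.666 - 6.36|
= 0.3060

0.3060


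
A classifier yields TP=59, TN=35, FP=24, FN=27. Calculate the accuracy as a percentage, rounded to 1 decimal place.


Accuracy = (TP + TN) / (TP + TN + FP + FN) * 100
= (59 + 35) / (59 + 35 + 24 + 27)
= 94 / 145
= 0.6483
= 64.8%

64.8


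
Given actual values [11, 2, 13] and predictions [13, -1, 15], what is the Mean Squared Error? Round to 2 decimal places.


Differences: [-2, 3, -2]
Squared errors: [4, 9, 4]
Sum of squared errors = 17
MSE = 17 / 3 = 5.67

5.67


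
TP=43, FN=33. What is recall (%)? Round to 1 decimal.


Recall = TP / (TP + FN) * 100
= 43 / (43 + 33)
= 43 / 76
= 0.5658
= 56.6%

56.6


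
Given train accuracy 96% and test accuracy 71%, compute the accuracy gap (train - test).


Gap = train_accuracy - test_accuracy
= 96 - 71
= 25%
This large gap strongly indicates overfitting.

25


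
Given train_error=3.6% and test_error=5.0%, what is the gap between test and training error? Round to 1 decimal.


Generalization gap = test_error - train_error
= 5.0 - 3.6
= 1.4%
A small gap suggests good generalization.

1.4


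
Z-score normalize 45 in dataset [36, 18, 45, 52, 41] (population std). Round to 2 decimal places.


Mean = (36 + 18 + 45 + 52 + 41) / 5 = 38.4
Variance = sum((x_i - mean)^2) / n = 131.44
Std = sqrt(131.44) = 11.4647
Z = (x - mean) / std
= (45 - 38.4) / 11.4647
= 6.6 / 11.4647
= 0.58

0.58


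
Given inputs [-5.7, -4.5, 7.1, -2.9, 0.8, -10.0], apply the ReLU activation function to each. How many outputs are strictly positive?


ReLU(x) = max(0, x) for each element:
ReLU(-5.7) = 0
ReLU(-4.5) = 0
ReLU(7.1) = 7.1
ReLU(-2.9) = 0
ReLU(0.8) = 0.8
ReLU(-10.0) = 0
Active neurons (>0): 2

2


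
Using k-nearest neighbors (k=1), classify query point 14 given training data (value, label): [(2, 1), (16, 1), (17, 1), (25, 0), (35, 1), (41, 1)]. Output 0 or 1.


Distances from query 14:
Point 16 (class 1): distance = 2
K=1 nearest neighbors: classes = [1]
Votes for class 1: 1 / 1
Majority vote => class 1

1


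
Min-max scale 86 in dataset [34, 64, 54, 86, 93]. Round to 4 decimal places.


Min = 34, Max = 93
Range = 93 - 34 = 59
Scaled = (x - min) / (max - min)
= (86 - 34) / 59
= 52 / 59
= 0.8814

0.8814


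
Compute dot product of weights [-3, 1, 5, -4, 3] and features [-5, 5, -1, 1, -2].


Element-wise products:
-3 * -5 = 15
1 * 5 = 5
5 * -1 = -5
-4 * 1 = -4
3 * -2 = -6
Sum = 15 + 5 + -5 + -4 + -6
= 5

5


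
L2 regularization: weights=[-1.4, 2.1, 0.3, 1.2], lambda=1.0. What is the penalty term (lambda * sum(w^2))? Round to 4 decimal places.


Squaring each weight:
(-1.4)^2 = 1.96
2.1^2 = 4.41
0.3^2 = 0.09
1.2^2 = 1.44
Sum of squares = 7.9
Penalty = 1.0 * 7.9 = 7.9000

7.9000


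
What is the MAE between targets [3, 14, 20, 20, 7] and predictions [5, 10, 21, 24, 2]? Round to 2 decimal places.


Absolute errors: [2, 4, 1, 4, 5]
Sum of absolute errors = 16
MAE = 16 / 5 = 3.20

3.20


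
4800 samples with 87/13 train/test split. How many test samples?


Train samples = 4800 * 87% = 4176
Test samples = 4800 - 4176
= 624

624


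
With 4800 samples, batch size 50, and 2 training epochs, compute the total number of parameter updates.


Iterations per epoch = 4800 / 50 = 96
Total updates = iterations_per_epoch * epochs
= 96 * 2
= 192

192


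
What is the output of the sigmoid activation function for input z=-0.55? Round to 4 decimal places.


sigmoid(z) = 1 / (1 + exp(-z))
exp(-(-0.55)) = exp(0.55) = 1.7333
1 + 1.7333 = 2.7333
1 / 2.7333 = 0.3659

0.3659


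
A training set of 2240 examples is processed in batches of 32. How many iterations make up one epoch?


Iterations per epoch = dataset_size / batch_size
= 2240 / 32
= 70

70


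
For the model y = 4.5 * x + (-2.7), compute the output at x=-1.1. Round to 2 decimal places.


y = 4.5 * -1.1 + (-2.7)
= -4.95 + (-2.7)
= -7.65

-7.65


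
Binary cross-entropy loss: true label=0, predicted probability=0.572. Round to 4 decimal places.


For y=0: Loss = -log(1-p)
= -log(1 - 0.572)
= -log(0.428)
= -(-0.8486)
= 0.8486

0.8486


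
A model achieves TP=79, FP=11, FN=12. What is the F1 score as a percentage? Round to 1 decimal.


Precision = TP / (TP + FP) = 79 / 90 = 0.8778
Recall = TP / (TP + FN) = 79 / 91 = 0.8681
F1 = 2 * P * R / (P + R)
= 2 * 0.8778 * 0.8681 / (0.8778 + 0.8681)
= 1.5241 / 1.7459
= 0.8729
As percentage: 87.3%

87.3


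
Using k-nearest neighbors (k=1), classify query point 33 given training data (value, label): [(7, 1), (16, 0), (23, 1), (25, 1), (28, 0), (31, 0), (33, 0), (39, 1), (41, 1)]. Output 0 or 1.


Distances from query 33:
Point 33 (class 0): distance = 0
K=1 nearest neighbors: classes = [0]
Votes for class 1: 0 / 1
Majority vote => class 0

0


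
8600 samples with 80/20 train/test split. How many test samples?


Train samples = 8600 * 80% = 6880
Test samples = 8600 - 6880
= 1720

1720


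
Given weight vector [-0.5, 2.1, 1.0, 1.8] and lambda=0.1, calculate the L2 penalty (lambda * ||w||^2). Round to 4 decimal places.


Squaring each weight:
(-0.5)^2 = 0.25
2.1^2 = 4.41
1.0^2 = 1.0
1.8^2 = 3.24
Sum of squares = 8.9
Penalty = 0.1 * 8.9 = 0.8900

0.8900


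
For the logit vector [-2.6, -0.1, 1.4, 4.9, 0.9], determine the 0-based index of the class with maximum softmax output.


Softmax is a monotonic transformation, so it preserves the argmax.
We need to find the index of the maximum logit.
Index 0: -2.6
Index 1: -0.1
Index 2: 1.4
Index 3: 4.9
Index 4: 0.9
Maximum logit = 4.9 at index 3

3


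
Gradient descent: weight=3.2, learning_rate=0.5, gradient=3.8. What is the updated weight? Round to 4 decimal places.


w_new = w_old - lr * gradient
= 3.2 - 0.5 * 3.8
= 3.2 - (1.9)
= 1.3000

1.3000


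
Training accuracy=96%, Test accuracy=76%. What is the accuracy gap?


Gap = train_accuracy - test_accuracy
= 96 - 76
= 20%
This gap suggests the model is overfitting.

20


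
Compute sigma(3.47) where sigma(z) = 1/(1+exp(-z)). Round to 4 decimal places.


sigmoid(z) = 1 / (1 + exp(-z))
exp(-(3.47)) = exp(-3.47) = 0.0311
1 + 0.0311 = 1.0311
1 / 1.0311 = 0.9698

0.9698


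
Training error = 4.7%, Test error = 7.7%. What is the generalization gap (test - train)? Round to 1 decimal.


Generalization gap = test_error - train_error
= 7.7 - 4.7
= 3.0%
A moderate gap.

3.0


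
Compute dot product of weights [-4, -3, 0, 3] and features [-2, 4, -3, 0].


Element-wise products:
-4 * -2 = 8
-3 * 4 = -12
0 * -3 = 0
3 * 0 = 0
Sum = 8 + -12 + 0 + 0
= -4

-4


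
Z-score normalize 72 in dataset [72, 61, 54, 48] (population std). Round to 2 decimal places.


Mean = (72 + 61 + 54 + 48) / 4 = 58.75
Variance = sum((x_i - mean)^2) / n = 79.6875
Std = sqrt(79.6875) = 8.9268
Z = (x - mean) / std
= (72 - 58.75) / 8.9268
= 13.25 / 8.9268
= 1.48

1.48


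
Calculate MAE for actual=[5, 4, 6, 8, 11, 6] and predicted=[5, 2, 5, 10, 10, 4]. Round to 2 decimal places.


Absolute errors: [0, 2, 1, 2, 1, 2]
Sum of absolute errors = 8
MAE = 8 / 6 = 1.33

1.33


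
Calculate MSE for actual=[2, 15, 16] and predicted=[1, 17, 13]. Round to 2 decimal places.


Differences: [1, -2, 3]
Squared errors: [1, 4, 9]
Sum of squared errors = 14
MSE = 14 / 3 = 4.67

4.67


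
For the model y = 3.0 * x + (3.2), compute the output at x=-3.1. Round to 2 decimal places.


y = 3.0 * -3.1 + (3.2)
= -9.3 + (3.2)
= -6.10

-6.10


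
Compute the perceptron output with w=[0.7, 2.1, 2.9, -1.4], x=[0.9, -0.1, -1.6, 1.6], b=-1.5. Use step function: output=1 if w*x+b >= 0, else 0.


z = w . x + b
= 0.7*0.9 + 2.1*-0.1 + 2.9*-1.6 + -1.4*1.6 + -1.5
= 0.63 + -0.21 + -4.64 + -2.24 + -1.5
= -6.46 + -1.5
= -7.96
Since z = -7.96 < 0, output = 0

0


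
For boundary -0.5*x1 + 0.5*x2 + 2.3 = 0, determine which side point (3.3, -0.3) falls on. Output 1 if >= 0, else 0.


Compute -0.5 * 3.3 + 0.5 * -0.3 + 2.3
= -1.65 + -0.15 + 2.3
= 0.5
Since 0.5 >= 0, the point is on the positive side.

1


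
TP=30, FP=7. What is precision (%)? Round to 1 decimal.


Precision = TP / (TP + FP) * 100
= 30 / (30 + 7)
= 30 / 37
= 0.8108
= 81.1%

81.1


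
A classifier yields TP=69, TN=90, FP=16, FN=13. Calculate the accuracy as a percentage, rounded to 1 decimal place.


Accuracy = (TP + TN) / (TP + TN + FP + FN) * 100
= (69 + 90) / (69 + 90 + 16 + 13)
= 159 / 188
= 0.8457
= 84.6%

84.6


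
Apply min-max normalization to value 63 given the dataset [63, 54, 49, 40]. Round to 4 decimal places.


Min = 40, Max = 63
Range = 63 - 40 = 23
Scaled = (x - min) / (max - min)
= (63 - 40) / 23
= 23 / 23
= 1.0000

1.0000


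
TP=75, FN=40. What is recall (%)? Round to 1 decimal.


Recall = TP / (TP + FN) * 100
= 75 / (75 + 40)
= 75 / 115
= 0.6522
= 65.2%

65.2


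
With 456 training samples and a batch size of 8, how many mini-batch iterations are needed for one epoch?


Iterations per epoch = dataset_size / batch_size
= 456 / 8
= 57

57


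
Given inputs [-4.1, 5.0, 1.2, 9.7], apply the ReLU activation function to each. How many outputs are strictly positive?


ReLU(x) = max(0, x) for each element:
ReLU(-4.1) = 0
ReLU(5.0) = 5.0
ReLU(1.2) = 1.2
ReLU(9.7) = 9.7
Active neurons (>0): 3

3


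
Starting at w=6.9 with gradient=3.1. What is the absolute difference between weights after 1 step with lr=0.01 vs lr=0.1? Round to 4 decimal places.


With lr=0.01: w_new = 6.9 - 0.01 * 3.1 = 6.869
With lr=0.1: w_new = 6.9 - 0.1 * 3.1 = 6.59
Absolute difference = |6.869 - 6.59|
= 0.2790

0.2790


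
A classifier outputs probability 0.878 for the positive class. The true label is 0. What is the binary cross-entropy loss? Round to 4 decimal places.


For y=0: Loss = -log(1-p)
= -log(1 - 0.878)
= -log(0.122)
= -(-2.1037)
= 2.1037

2.1037


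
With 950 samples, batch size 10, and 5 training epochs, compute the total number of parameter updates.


Iterations per epoch = 950 / 10 = 95
Total updates = iterations_per_epoch * epochs
= 95 * 5
= 475

475


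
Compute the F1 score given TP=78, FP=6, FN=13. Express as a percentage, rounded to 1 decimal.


Precision = TP / (TP + FP) = 78 / 84 = 0.9286
Recall = TP / (TP + FN) = 78 / 91 = 0.8571
F1 = 2 * P * R / (P + R)
= 2 * 0.9286 * 0.8571 / (0.9286 + 0.8571)
= 1.5918 / 1.7857
= 0.8914
As percentage: 89.1%

89.1


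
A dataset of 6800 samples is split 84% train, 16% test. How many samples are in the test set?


Train samples = 6800 * 84% = 5712
Test samples = 6800 - 5712
= 1088

1088


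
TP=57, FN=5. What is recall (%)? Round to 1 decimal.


Recall = TP / (TP + FN) * 100
= 57 / (57 + 5)
= 57 / 62
= 0.9194
= 91.9%

91.9


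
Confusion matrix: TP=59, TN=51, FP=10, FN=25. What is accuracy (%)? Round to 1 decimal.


Accuracy = (TP + TN) / (TP + TN + FP + FN) * 100
= (59 + 51) / (59 + 51 + 10 + 25)
= 110 / 145
= 0.7586
= 75.9%

75.9


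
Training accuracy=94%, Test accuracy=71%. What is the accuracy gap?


Gap = train_accuracy - test_accuracy
= 94 - 71
= 23%
This large gap strongly indicates overfitting.

23


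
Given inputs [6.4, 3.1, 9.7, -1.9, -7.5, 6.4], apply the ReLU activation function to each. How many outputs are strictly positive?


ReLU(x) = max(0, x) for each element:
ReLU(6.4) = 6.4
ReLU(3.1) = 3.1
ReLU(9.7) = 9.7
ReLU(-1.9) = 0
ReLU(-7.5) = 0
ReLU(6.4) = 6.4
Active neurons (>0): 4

4


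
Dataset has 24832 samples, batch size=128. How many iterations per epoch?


Iterations per epoch = dataset_size / batch_size
= 24832 / 128
= 194

194


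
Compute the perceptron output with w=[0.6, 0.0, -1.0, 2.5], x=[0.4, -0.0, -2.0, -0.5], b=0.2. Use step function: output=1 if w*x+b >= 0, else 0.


z = w . x + b
= 0.6*0.4 + 0.0*-0.0 + -1.0*-2.0 + 2.5*-0.5 + 0.2
= 0.24 + -0.0 + 2.0 + -1.25 + 0.2
= 0.99 + 0.2
= 1.19
Since z = 1.19 >= 0, output = 1

1
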